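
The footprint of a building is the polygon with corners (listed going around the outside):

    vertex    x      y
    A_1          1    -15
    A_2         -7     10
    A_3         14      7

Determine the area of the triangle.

250.5

Apply the shoelace (surveyor's) formula: 2A = Σ (x_i·y_{i+1} − x_{i+1}·y_i), indices taken mod 3.
A_1→A_2: (1)(10) − (-7)(-15) = -95
A_2→A_3: (-7)(7) − (14)(10) = -189
A_3→A_1: (14)(-15) − (1)(7) = -217
Σ = -501
Area = |Σ|/2 = 250.5.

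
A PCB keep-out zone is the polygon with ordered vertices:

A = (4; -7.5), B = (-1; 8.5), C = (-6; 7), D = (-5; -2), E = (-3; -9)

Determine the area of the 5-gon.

Σ = (26.5) + (44) + (47) + (39) + (58.5) = 215
Area = |Σ|/2 = 107.5.

107.5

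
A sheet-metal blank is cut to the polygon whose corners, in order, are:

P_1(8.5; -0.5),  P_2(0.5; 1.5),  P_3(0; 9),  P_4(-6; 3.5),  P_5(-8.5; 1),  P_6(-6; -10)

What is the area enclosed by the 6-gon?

137.125

Cross-terms: 13, 4.5, 54, 23.75, 91, 88  ⇒  Σ = 274.25
Area = |Σ|/2 = 137.125.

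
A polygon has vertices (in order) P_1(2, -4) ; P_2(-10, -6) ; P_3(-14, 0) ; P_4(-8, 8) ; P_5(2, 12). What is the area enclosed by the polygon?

196

Σ = (-52) + (-84) + (-112) + (-112) + (-32) = -392
Area = |Σ|/2 = 196.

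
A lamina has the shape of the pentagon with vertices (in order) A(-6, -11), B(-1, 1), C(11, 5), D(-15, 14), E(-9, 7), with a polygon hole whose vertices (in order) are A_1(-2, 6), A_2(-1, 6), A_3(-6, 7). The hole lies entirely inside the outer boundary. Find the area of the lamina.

Outer boundary:
Apply the shoelace (surveyor's) formula: 2A = Σ (x_i·y_{i+1} − x_{i+1}·y_i), indices taken mod 5.
Cross-terms: -17, -16, 229, 21, 141  ⇒  Σ = 358
Area = |Σ|/2 = 179.
Hole:
Apply the surveyor's formula: 2A = Σ (x_i·y_{i+1} − x_{i+1}·y_i), indices taken mod 3.
Cross-terms: -6, 29, -22  ⇒  Σ = 1
Area = |Σ|/2 = 0.5.
Net area = 179 − 0.5 = 178.5.

178.5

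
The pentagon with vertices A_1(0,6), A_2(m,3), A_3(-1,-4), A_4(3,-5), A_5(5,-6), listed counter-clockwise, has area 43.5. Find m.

-3

The doubled signed area Σ (x_i y_{i+1} − x_{i+1} y_i) is linear in m.
With m=0 it equals 57; the coefficient of m is -10 (from the two edges through A_2).
So -10·m + 57 = 2·43.5 = 87 ⇒ m = -3.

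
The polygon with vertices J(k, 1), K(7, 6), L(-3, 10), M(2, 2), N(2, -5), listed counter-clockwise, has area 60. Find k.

The doubled signed area Σ (x_i y_{i+1} − x_{i+1} y_i) is linear in k.
With k=0 it equals 43; the coefficient of k is 11 (from the two edges through J).
So 11·k + 43 = 2·60 = 120 ⇒ k = 7.

7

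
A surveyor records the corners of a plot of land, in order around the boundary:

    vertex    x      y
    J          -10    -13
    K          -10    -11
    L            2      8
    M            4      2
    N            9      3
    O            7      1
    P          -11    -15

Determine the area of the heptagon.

112.5

Σ = (-20) + (-58) + (-28) + (-6) + (-12) + (-94) + (-7) = -225
Area = |Σ|/2 = 112.5.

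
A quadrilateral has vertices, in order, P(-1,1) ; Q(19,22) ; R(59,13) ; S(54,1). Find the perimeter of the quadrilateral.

|PQ| = √((20)² + (21)²) = √841 = 29
|QR| = √((40)² + (-9)²) = √1681 = 41
|RS| = √((-5)² + (-12)²) = √169 = 13
|SP| = √((-55)² + (0)²) = √3025 = 55
Perimeter = 29 + 41 + 13 + 55 = 138.

138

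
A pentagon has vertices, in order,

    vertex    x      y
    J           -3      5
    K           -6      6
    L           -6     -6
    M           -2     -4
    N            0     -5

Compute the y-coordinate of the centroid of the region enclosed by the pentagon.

Apply the shoelace formula. First the cross-terms c_i = x_i·y_{i+1} − x_{i+1}·y_i:
  12, 72, 12, 10, -15  ⇒  2A = 91, A = 45.5.
Then Σ (y_i + y_{i+1})·c_i = -78, so ȳ = -78 / (6·45.5) = -2/7.

-2/7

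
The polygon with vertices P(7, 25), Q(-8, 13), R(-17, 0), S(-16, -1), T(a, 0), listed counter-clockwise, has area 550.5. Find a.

The doubled signed area Σ (x_i y_{i+1} − x_{i+1} y_i) is linear in a.
With a=0 it equals 529; the coefficient of a is 26 (from the two edges through T).
So 26·a + 529 = 2·550.5 = 1101 ⇒ a = 22.

22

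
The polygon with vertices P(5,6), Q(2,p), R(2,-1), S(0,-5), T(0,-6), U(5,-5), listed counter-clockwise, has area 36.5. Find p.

4

The doubled signed area Σ (x_i y_{i+1} − x_{i+1} y_i) is linear in p.
With p=0 it equals 61; the coefficient of p is 3 (from the two edges through Q).
So 3·p + 61 = 2·36.5 = 73 ⇒ p = 4.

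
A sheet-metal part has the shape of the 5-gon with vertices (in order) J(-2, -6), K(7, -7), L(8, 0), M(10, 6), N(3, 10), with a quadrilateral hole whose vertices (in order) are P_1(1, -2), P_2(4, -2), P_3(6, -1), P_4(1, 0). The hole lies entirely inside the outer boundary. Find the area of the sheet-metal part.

Outer boundary:
Apply the surveyor's formula: 2A = Σ (x_i·y_{i+1} − x_{i+1}·y_i), indices taken mod 5.
Cross-terms: 56, 56, 48, 82, 2  ⇒  Σ = 244
Area = |Σ|/2 = 122.
Hole:
Apply the shoelace (surveyor's) formula: 2A = Σ (x_i·y_{i+1} − x_{i+1}·y_i), indices taken mod 4.
Σ = (6) + (8) + (1) + (-2) = 13
Area = |Σ|/2 = 6.5.
Net area = 122 − 6.5 = 115.5.

115.5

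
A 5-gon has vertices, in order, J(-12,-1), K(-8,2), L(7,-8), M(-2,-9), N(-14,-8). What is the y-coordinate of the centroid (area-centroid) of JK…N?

-329/69

Apply Gauss's area formula. First the cross-terms c_i = x_i·y_{i+1} − x_{i+1}·y_i:
  -32, 50, -79, -110, -82  ⇒  2A = -253, A = -126.5.
Then Σ (y_i + y_{i+1})·c_i = 3619, so ȳ = 3619 / (6·(-126.5)) = -329/69.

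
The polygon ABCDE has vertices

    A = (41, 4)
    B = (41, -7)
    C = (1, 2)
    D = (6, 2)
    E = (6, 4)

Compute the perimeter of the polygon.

|AB| = √((0)² + (-11)²) = √121 = 11
|BC| = √((-40)² + (9)²) = √1681 = 41
|CD| = √((5)² + (0)²) = √25 = 5
|DE| = √((0)² + (2)²) = √4 = 2
|EA| = √((35)² + (0)²) = √1225 = 35
Perimeter = 11 + 41 + 5 + 2 + 35 = 94.

94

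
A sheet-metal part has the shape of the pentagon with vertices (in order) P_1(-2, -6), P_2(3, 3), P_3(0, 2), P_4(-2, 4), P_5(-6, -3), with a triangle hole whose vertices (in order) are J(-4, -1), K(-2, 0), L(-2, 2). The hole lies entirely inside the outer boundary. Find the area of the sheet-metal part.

39

Outer boundary:
Σ = (12) + (6) + (4) + (30) + (30) = 82
Area = |Σ|/2 = 41.
Hole:
J→K: (-4)(0) − (-2)(-1) = -2
K→L: (-2)(2) − (-2)(0) = -4
L→J: (-2)(-1) − (-4)(2) = 10
Σ = 4
Area = |Σ|/2 = 2.
Net area = 41 − 2 = 39.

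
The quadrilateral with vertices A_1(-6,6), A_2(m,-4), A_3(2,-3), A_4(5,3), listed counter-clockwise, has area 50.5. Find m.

The doubled signed area Σ (x_i y_{i+1} − x_{i+1} y_i) is linear in m.
With m=0 it equals 101; the coefficient of m is -9 (from the two edges through A_2).
So -9·m + 101 = 2·50.5 = 101 ⇒ m = 0.

0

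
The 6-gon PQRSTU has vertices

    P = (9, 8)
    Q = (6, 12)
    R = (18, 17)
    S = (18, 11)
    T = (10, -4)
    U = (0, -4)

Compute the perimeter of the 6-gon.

|PQ| = √((-3)² + (4)²) = √25 = 5
|QR| = √((12)² + (5)²) = √169 = 13
|RS| = √((0)² + (-6)²) = √36 = 6
|ST| = √((-8)² + (-15)²) = √289 = 17
|TU| = √((-10)² + (0)²) = √100 = 10
|UP| = √((9)² + (12)²) = √225 = 15
Perimeter = 5 + 13 + 6 + 17 + 10 + 15 = 66.

66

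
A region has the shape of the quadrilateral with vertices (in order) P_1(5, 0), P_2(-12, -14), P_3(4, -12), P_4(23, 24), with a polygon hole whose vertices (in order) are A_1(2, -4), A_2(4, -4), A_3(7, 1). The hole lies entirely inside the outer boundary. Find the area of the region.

186

Outer boundary:
Apply the surveyor's formula: 2A = Σ (x_i·y_{i+1} − x_{i+1}·y_i), indices taken mod 4.
Cross-terms: -70, 200, 372, -120  ⇒  Σ = 382
Area = |Σ|/2 = 191.
Hole:
A_1→A_2: (2)(-4) − (4)(-4) = 8
A_2→A_3: (4)(1) − (7)(-4) = 32
A_3→A_1: (7)(-4) − (2)(1) = -30
Σ = 10
Area = |Σ|/2 = 5.
Net area = 191 − 5 = 186.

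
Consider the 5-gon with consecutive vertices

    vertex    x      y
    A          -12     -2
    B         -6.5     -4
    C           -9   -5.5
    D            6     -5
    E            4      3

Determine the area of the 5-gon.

89.375

Cross-terms: 35, -0.25, 78, 38, 28  ⇒  Σ = 178.75
Area = |Σ|/2 = 89.375.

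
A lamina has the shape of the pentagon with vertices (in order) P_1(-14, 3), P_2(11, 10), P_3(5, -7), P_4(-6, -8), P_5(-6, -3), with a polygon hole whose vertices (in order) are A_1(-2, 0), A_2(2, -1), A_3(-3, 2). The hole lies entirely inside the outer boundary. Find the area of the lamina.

Outer boundary:
Σ = (-173) + (-127) + (-82) + (-30) + (-60) = -472
Area = |Σ|/2 = 236.
Hole:
Apply Gauss's area formula: 2A = Σ (x_i·y_{i+1} − x_{i+1}·y_i), indices taken mod 3.
Σ = (2) + (1) + (4) = 7
Area = |Σ|/2 = 3.5.
Net area = 236 − 3.5 = 232.5.

232.5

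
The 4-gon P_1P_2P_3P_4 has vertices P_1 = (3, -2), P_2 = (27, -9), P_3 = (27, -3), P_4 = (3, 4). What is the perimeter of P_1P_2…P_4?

62

|P_1P_2| = √((24)² + (-7)²) = √625 = 25
|P_2P_3| = √((0)² + (6)²) = √36 = 6
|P_3P_4| = √((-24)² + (7)²) = √625 = 25
|P_4P_1| = √((0)² + (-6)²) = √36 = 6
Perimeter = 25 + 6 + 25 + 6 = 62.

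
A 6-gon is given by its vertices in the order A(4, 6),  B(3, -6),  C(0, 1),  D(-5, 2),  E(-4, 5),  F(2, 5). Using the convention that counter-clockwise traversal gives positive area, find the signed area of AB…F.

-44.5

Apply Gauss's area formula: 2A = Σ (x_i·y_{i+1} − x_{i+1}·y_i), indices taken mod 6.
A→B: (4)(-6) − (3)(6) = -42
B→C: (3)(1) − (0)(-6) = 3
C→D: (0)(2) − (-5)(1) = 5
D→E: (-5)(5) − (-4)(2) = -17
E→F: (-4)(5) − (2)(5) = -30
F→A: (2)(6) − (4)(5) = -8
Σ = -89
Signed area = Σ/2 = -44.5 (negative ⇒ clockwise traversal).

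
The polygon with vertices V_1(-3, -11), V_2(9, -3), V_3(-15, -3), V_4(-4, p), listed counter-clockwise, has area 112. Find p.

Write out the shoelace sum; only the two edges meeting at V_4 involve p:
2·Area = [((-15)·p − (-4)·(-3)) + ((-4)·(-11) − (-3)·p)] + 36
       = -12·p + 68 = 224
⇒ p = -13.

-13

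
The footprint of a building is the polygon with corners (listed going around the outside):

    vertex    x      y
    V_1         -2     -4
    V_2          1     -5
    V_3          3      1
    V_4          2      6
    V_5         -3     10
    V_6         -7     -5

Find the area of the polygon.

V_1→V_2: (-2)(-5) − (1)(-4) = 14
V_2→V_3: (1)(1) − (3)(-5) = 16
V_3→V_4: (3)(6) − (2)(1) = 16
V_4→V_5: (2)(10) − (-3)(6) = 38
V_5→V_6: (-3)(-5) − (-7)(10) = 85
V_6→V_1: (-7)(-4) − (-2)(-5) = 18
Σ = 187
Area = |Σ|/2 = 93.5.

93.5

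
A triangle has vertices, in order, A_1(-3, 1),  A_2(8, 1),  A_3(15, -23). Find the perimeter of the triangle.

66

|A_1A_2| = √((11)² + (0)²) = √121 = 11
|A_2A_3| = √((7)² + (-24)²) = √625 = 25
|A_3A_1| = √((-18)² + (24)²) = √900 = 30
Perimeter = 11 + 25 + 30 = 66.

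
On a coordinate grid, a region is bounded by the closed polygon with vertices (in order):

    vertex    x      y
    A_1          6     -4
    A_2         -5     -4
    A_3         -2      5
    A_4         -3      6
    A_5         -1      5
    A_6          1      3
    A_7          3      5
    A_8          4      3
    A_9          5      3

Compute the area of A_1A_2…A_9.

Σ = (-44) + (-33) + (3) + (-9) + (-8) + (-4) + (-11) + (-3) + (-38) = -147
Area = |Σ|/2 = 73.5.

73.5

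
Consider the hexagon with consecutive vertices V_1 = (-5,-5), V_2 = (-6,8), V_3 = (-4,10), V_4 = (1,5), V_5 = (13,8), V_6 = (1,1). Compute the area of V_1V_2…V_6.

Σ = (-70) + (-28) + (-30) + (-57) + (5) + (0) = -180
Area = |Σ|/2 = 90.

90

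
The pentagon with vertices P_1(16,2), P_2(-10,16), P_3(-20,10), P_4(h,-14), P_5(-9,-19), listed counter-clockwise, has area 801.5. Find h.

Write out the shoelace sum; only the two edges meeting at P_4 involve h:
2·Area = [((-20)·(-14) − h·10) + (h·(-19) − (-9)·(-14))] + 782
       = -29·h + 936 = 1603
⇒ h = -23.

-23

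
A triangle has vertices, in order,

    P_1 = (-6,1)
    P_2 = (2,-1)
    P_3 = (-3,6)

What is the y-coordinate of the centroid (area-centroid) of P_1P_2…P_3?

Apply Gauss's area formula. First the cross-terms c_i = x_i·y_{i+1} − x_{i+1}·y_i:
  4, 9, 33  ⇒  2A = 46, A = 23.
Then Σ (y_i + y_{i+1})·c_i = 276, so ȳ = 276 / (6·23) = 2.

2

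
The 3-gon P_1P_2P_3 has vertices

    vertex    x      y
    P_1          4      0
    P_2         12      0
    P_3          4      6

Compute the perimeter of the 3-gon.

24

|P_1P_2| = √((8)² + (0)²) = √64 = 8
|P_2P_3| = √((-8)² + (6)²) = √100 = 10
|P_3P_1| = √((0)² + (-6)²) = √36 = 6
Perimeter = 8 + 10 + 6 = 24.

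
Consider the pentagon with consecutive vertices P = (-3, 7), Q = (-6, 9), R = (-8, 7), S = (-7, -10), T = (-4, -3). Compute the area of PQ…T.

59

Apply the shoelace formula: 2A = Σ (x_i·y_{i+1} − x_{i+1}·y_i), indices taken mod 5.
Cross-terms: 15, 30, 129, -19, -37  ⇒  Σ = 118
Area = |Σ|/2 = 59.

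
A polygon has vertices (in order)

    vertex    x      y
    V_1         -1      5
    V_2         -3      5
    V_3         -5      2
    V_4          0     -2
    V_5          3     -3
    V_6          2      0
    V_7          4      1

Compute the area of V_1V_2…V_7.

37

Apply Gauss's area formula: 2A = Σ (x_i·y_{i+1} − x_{i+1}·y_i), indices taken mod 7.
Cross-terms: 10, 19, 10, 6, 6, 2, 21  ⇒  Σ = 74
Area = |Σ|/2 = 37.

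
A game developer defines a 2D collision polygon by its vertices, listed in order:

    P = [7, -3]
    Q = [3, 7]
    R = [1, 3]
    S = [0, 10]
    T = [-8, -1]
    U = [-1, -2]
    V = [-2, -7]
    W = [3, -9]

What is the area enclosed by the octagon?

Apply the shoelace formula: 2A = Σ (x_i·y_{i+1} − x_{i+1}·y_i), indices taken mod 8.
P→Q: (7)(7) − (3)(-3) = 58
Q→R: (3)(3) − (1)(7) = 2
R→S: (1)(10) − (0)(3) = 10
S→T: (0)(-1) − (-8)(10) = 80
T→U: (-8)(-2) − (-1)(-1) = 15
U→V: (-1)(-7) − (-2)(-2) = 3
V→W: (-2)(-9) − (3)(-7) = 39
W→P: (3)(-3) − (7)(-9) = 54
Σ = 261
Area = |Σ|/2 = 130.5.

130.5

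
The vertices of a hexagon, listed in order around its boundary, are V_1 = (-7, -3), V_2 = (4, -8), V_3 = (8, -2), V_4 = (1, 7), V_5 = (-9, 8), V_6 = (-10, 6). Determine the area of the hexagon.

175.5

Apply the shoelace (surveyor's) formula: 2A = Σ (x_i·y_{i+1} − x_{i+1}·y_i), indices taken mod 6.
Cross-terms: 68, 56, 58, 71, 26, 72  ⇒  Σ = 351
Area = |Σ|/2 = 175.5.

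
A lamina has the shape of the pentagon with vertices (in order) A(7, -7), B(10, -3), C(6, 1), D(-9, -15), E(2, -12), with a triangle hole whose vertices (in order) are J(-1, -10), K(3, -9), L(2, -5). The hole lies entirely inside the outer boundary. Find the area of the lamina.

93.5

Outer boundary:
Σ = (49) + (28) + (-81) + (138) + (70) = 204
Area = |Σ|/2 = 102.
Hole:
Apply the surveyor's formula: 2A = Σ (x_i·y_{i+1} − x_{i+1}·y_i), indices taken mod 3.
Cross-terms: 39, 3, -25  ⇒  Σ = 17
Area = |Σ|/2 = 8.5.
Net area = 102 − 8.5 = 93.5.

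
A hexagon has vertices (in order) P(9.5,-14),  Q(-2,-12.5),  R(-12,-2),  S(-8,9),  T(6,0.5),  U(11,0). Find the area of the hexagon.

Σ = (-146.75) + (-146) + (-124) + (-58) + (-5.5) + (-154) = -634.25
Area = |Σ|/2 = 317.125.

317.125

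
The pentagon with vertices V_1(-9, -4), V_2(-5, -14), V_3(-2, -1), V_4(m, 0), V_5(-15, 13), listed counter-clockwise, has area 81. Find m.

-7

Write out the shoelace sum; only the two edges meeting at V_4 involve m:
2·Area = [((-2)·0 − m·(-1)) + (m·13 − (-15)·0)] + 260
       = 14·m + 260 = 162
⇒ m = -7.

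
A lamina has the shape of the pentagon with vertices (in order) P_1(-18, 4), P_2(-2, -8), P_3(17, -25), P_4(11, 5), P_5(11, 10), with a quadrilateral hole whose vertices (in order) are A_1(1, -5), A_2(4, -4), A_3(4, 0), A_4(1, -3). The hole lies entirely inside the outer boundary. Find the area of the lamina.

Outer boundary:
Apply the shoelace formula: 2A = Σ (x_i·y_{i+1} − x_{i+1}·y_i), indices taken mod 5.
Σ = (152) + (186) + (360) + (55) + (224) = 977
Area = |Σ|/2 = 488.5.
Hole:
Σ = (16) + (16) + (-12) + (-2) = 18
Area = |Σ|/2 = 9.
Net area = 488.5 − 9 = 479.5.

479.5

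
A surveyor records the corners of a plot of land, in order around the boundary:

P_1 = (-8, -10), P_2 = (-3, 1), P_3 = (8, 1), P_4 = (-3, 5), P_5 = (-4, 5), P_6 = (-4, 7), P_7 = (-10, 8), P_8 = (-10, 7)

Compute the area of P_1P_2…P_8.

97.5

Apply the surveyor's formula: 2A = Σ (x_i·y_{i+1} − x_{i+1}·y_i), indices taken mod 8.
P_1→P_2: (-8)(1) − (-3)(-10) = -38
P_2→P_3: (-3)(1) − (8)(1) = -11
P_3→P_4: (8)(5) − (-3)(1) = 43
P_4→P_5: (-3)(5) − (-4)(5) = 5
P_5→P_6: (-4)(7) − (-4)(5) = -8
P_6→P_7: (-4)(8) − (-10)(7) = 38
P_7→P_8: (-10)(7) − (-10)(8) = 10
P_8→P_1: (-10)(-10) − (-8)(7) = 156
Σ = 195
Area = |Σ|/2 = 97.5.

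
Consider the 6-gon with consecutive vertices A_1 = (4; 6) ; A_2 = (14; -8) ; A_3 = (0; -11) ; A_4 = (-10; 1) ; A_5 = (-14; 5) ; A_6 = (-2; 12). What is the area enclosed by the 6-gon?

Apply the surveyor's formula: 2A = Σ (x_i·y_{i+1} − x_{i+1}·y_i), indices taken mod 6.
Σ = (-116) + (-154) + (-110) + (-36) + (-158) + (-60) = -634
Area = |Σ|/2 = 317.

317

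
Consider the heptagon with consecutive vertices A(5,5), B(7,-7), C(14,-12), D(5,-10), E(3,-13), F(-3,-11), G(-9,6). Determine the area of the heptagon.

217.5

Apply Gauss's area formula: 2A = Σ (x_i·y_{i+1} − x_{i+1}·y_i), indices taken mod 7.
Σ = (-70) + (14) + (-80) + (-35) + (-72) + (-117) + (-75) = -435
Area = |Σ|/2 = 217.5.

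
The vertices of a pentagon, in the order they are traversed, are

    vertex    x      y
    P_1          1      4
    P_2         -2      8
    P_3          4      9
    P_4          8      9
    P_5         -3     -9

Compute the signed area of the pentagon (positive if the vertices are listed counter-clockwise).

P_1→P_2: (1)(8) − (-2)(4) = 16
P_2→P_3: (-2)(9) − (4)(8) = -50
P_3→P_4: (4)(9) − (8)(9) = -36
P_4→P_5: (8)(-9) − (-3)(9) = -45
P_5→P_1: (-3)(4) − (1)(-9) = -3
Σ = -118
Signed area = Σ/2 = -59 (negative ⇒ clockwise traversal).

-59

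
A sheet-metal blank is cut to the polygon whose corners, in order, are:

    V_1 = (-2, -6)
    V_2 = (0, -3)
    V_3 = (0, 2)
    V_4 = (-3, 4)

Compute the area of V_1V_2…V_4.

19

Apply the shoelace formula: 2A = Σ (x_i·y_{i+1} − x_{i+1}·y_i), indices taken mod 4.
Σ = (6) + (0) + (6) + (26) = 38
Area = |Σ|/2 = 19.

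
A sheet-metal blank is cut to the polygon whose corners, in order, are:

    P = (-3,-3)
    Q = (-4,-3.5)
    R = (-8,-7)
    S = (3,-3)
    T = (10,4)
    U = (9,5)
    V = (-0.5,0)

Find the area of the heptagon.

Σ = (-1.5) + (0) + (45) + (42) + (14) + (2.5) + (1.5) = 103.5
Area = |Σ|/2 = 51.75.

51.75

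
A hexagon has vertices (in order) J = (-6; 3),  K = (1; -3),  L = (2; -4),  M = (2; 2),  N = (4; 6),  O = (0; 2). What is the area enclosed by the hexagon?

26.5

Apply Gauss's area formula: 2A = Σ (x_i·y_{i+1} − x_{i+1}·y_i), indices taken mod 6.
J→K: (-6)(-3) − (1)(3) = 15
K→L: (1)(-4) − (2)(-3) = 2
L→M: (2)(2) − (2)(-4) = 12
M→N: (2)(6) − (4)(2) = 4
N→O: (4)(2) − (0)(6) = 8
O→J: (0)(3) − (-6)(2) = 12
Σ = 53
Area = |Σ|/2 = 26.5.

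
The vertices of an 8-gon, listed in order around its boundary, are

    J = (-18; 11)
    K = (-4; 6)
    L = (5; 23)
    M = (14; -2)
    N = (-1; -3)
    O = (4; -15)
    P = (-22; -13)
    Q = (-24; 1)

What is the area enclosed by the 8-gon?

748.5

Apply Gauss's area formula: 2A = Σ (x_i·y_{i+1} − x_{i+1}·y_i), indices taken mod 8.
J→K: (-18)(6) − (-4)(11) = -64
K→L: (-4)(23) − (5)(6) = -122
L→M: (5)(-2) − (14)(23) = -332
M→N: (14)(-3) − (-1)(-2) = -44
N→O: (-1)(-15) − (4)(-3) = 27
O→P: (4)(-13) − (-22)(-15) = -382
P→Q: (-22)(1) − (-24)(-13) = -334
Q→J: (-24)(11) − (-18)(1) = -246
Σ = -1497
Area = |Σ|/2 = 748.5.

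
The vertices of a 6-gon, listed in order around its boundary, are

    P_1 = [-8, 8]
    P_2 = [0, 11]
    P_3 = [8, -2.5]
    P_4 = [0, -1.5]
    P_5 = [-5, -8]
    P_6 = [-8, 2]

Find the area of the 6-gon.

Apply the shoelace formula: 2A = Σ (x_i·y_{i+1} − x_{i+1}·y_i), indices taken mod 6.
Σ = (-88) + (-88) + (-12) + (-7.5) + (-74) + (-48) = -317.5
Area = |Σ|/2 = 158.75.

158.75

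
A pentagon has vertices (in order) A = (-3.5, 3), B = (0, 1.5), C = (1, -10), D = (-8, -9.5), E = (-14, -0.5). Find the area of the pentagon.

134.5

Cross-terms: -5.25, -1.5, -89.5, -129, -43.75  ⇒  Σ = -269
Area = |Σ|/2 = 134.5.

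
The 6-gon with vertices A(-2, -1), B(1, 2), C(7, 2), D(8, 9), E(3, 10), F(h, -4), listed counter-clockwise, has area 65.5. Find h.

Write out the shoelace sum; only the two edges meeting at F involve h:
2·Area = [(3·(-4) − h·10) + (h·(-1) − (-2)·(-4))] + 85
       = -11·h + 65 = 131
⇒ h = -6.

-6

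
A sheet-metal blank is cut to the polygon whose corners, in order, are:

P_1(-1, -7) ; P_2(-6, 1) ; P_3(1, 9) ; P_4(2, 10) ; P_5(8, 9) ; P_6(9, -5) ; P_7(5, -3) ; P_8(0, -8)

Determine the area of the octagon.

169.5

Σ = (-43) + (-55) + (-8) + (-62) + (-121) + (-2) + (-40) + (-8) = -339
Area = |Σ|/2 = 169.5.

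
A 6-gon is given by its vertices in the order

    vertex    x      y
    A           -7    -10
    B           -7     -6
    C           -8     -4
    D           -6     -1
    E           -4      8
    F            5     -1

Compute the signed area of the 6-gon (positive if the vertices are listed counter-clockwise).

-104.5

Σ = (-28) + (-20) + (-16) + (-52) + (-36) + (-57) = -209
Signed area = Σ/2 = -104.5 (negative ⇒ clockwise traversal).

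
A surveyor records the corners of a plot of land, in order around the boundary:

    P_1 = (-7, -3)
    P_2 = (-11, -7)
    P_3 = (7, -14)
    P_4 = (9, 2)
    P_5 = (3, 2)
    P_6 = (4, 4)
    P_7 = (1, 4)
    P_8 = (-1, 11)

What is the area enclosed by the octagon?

241

Σ = (16) + (203) + (140) + (12) + (4) + (12) + (15) + (80) = 482
Area = |Σ|/2 = 241.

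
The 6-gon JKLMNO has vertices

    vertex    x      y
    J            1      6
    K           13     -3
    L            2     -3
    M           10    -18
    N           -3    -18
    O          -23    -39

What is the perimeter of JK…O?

|JK| = √((12)² + (-9)²) = √225 = 15
|KL| = √((-11)² + (0)²) = √121 = 11
|LM| = √((8)² + (-15)²) = √289 = 17
|MN| = √((-13)² + (0)²) = √169 = 13
|NO| = √((-20)² + (-21)²) = √841 = 29
|OJ| = √((24)² + (45)²) = √2601 = 51
Perimeter = 15 + 11 + 17 + 13 + 29 + 51 = 136.

136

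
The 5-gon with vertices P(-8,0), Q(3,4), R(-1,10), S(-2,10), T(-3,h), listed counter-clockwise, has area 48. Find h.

9

Write out the shoelace sum; only the two edges meeting at T involve h:
2·Area = [((-2)·h − (-3)·10) + ((-3)·0 − (-8)·h)] + 12
       = 6·h + 42 = 96
⇒ h = 9.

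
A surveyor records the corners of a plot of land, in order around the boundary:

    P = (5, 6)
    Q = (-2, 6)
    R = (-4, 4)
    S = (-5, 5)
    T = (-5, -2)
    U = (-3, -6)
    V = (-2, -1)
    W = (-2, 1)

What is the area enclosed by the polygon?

Σ = (42) + (16) + (0) + (35) + (24) + (-9) + (-4) + (-17) = 87
Area = |Σ|/2 = 43.5.

43.5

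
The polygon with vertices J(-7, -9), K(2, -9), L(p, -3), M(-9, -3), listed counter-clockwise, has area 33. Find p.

-7

Write out the shoelace sum; only the two edges meeting at L involve p:
2·Area = [(2·(-3) − p·(-9)) + (p·(-3) − (-9)·(-3))] + 141
       = 6·p + 108 = 66
⇒ p = -7.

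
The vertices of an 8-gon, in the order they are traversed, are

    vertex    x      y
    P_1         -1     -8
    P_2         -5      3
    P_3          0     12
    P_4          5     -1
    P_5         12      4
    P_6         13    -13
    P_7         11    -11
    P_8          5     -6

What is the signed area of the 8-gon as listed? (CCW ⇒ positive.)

Apply the shoelace formula: 2A = Σ (x_i·y_{i+1} − x_{i+1}·y_i), indices taken mod 8.
Σ = (-43) + (-60) + (-60) + (32) + (-208) + (0) + (-11) + (-46) = -396
Signed area = Σ/2 = -198 (negative ⇒ clockwise traversal).

-198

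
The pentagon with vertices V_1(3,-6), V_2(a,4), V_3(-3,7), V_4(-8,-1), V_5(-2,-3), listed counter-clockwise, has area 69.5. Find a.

The doubled signed area Σ (x_i y_{i+1} − x_{i+1} y_i) is linear in a.
With a=0 it equals 126; the coefficient of a is 13 (from the two edges through V_2).
So 13·a + 126 = 2·69.5 = 139 ⇒ a = 1.

1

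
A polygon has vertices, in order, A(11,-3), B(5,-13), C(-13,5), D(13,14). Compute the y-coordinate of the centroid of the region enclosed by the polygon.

Apply the shoelace formula. First the cross-terms c_i = x_i·y_{i+1} − x_{i+1}·y_i:
  -128, -144, -247, -193  ⇒  2A = -712, A = -356.
Then Σ (y_i + y_{i+1})·c_i = -3616, so ȳ = -3616 / (6·(-356)) = 452/267.

452/267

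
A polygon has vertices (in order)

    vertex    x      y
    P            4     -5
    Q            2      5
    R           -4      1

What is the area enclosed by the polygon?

Apply the shoelace formula: 2A = Σ (x_i·y_{i+1} − x_{i+1}·y_i), indices taken mod 3.
P→Q: (4)(5) − (2)(-5) = 30
Q→R: (2)(1) − (-4)(5) = 22
R→P: (-4)(-5) − (4)(1) = 16
Σ = 68
Area = |Σ|/2 = 34.

34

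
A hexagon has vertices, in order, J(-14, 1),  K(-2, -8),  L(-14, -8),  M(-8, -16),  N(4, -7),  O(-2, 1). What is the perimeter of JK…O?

|JK| = √((12)² + (-9)²) = √225 = 15
|KL| = √((-12)² + (0)²) = √144 = 12
|LM| = √((6)² + (-8)²) = √100 = 10
|MN| = √((12)² + (9)²) = √225 = 15
|NO| = √((-6)² + (8)²) = √100 = 10
|OJ| = √((-12)² + (0)²) = √144 = 12
Perimeter = 15 + 12 + 10 + 15 + 10 + 12 = 74.

74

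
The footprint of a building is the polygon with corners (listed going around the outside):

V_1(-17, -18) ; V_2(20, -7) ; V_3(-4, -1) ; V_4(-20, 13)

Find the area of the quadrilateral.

470

Cross-terms: 479, -48, -72, 581  ⇒  Σ = 940
Area = |Σ|/2 = 470.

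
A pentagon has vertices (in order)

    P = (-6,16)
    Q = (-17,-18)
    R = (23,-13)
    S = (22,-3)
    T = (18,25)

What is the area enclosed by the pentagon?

1137

Σ = (380) + (635) + (217) + (604) + (438) = 2274
Area = |Σ|/2 = 1137.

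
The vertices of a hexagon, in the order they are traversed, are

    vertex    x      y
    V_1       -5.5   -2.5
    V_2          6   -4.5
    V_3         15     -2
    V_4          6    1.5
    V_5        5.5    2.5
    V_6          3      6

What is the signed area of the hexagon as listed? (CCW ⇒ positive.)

93.75

Apply the shoelace formula: 2A = Σ (x_i·y_{i+1} − x_{i+1}·y_i), indices taken mod 6.
Cross-terms: 39.75, 55.5, 34.5, 6.75, 25.5, 25.5  ⇒  Σ = 187.5
Signed area = Σ/2 = 93.75 (positive ⇒ counter-clockwise traversal).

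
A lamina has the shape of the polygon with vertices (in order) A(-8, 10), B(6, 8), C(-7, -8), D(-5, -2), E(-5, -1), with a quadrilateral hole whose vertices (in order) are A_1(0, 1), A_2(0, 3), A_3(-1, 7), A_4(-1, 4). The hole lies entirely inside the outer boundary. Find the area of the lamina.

Outer boundary:
Σ = (-124) + (8) + (-26) + (-5) + (-58) = -205
Area = |Σ|/2 = 102.5.
Hole:
A_1→A_2: (0)(3) − (0)(1) = 0
A_2→A_3: (0)(7) − (-1)(3) = 3
A_3→A_4: (-1)(4) − (-1)(7) = 3
A_4→A_1: (-1)(1) − (0)(4) = -1
Σ = 5
Area = |Σ|/2 = 2.5.
Net area = 102.5 − 2.5 = 100.

100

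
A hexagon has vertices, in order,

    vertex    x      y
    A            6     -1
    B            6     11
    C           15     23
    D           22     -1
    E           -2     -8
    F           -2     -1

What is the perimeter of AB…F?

|AB| = √((0)² + (12)²) = √144 = 12
|BC| = √((9)² + (12)²) = √225 = 15
|CD| = √((7)² + (-24)²) = √625 = 25
|DE| = √((-24)² + (-7)²) = √625 = 25
|EF| = √((0)² + (7)²) = √49 = 7
|FA| = √((8)² + (0)²) = √64 = 8
Perimeter = 12 + 15 + 25 + 25 + 7 + 8 = 92.

92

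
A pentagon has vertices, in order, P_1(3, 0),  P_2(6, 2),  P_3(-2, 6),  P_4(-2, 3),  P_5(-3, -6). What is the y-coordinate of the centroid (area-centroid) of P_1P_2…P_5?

Apply the surveyor's formula. First the cross-terms c_i = x_i·y_{i+1} − x_{i+1}·y_i:
  6, 40, 6, 21, 18  ⇒  2A = 91, A = 45.5.
Then Σ (y_i + y_{i+1})·c_i = 215, so ȳ = 215 / (6·45.5) = 215/273.

215/273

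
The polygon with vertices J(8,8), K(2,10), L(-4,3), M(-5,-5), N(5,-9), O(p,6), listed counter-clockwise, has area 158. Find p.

Write out the shoelace sum; only the two edges meeting at O involve p:
2·Area = [(5·6 − p·(-9)) + (p·8 − 8·6)] + 215
       = 17·p + 197 = 316
⇒ p = 7.

7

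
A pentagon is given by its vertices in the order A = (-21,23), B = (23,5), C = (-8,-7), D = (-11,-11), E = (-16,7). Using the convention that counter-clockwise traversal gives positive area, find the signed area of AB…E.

Σ = (-634) + (-121) + (11) + (-253) + (-221) = -1218
Signed area = Σ/2 = -609 (negative ⇒ clockwise traversal).

-609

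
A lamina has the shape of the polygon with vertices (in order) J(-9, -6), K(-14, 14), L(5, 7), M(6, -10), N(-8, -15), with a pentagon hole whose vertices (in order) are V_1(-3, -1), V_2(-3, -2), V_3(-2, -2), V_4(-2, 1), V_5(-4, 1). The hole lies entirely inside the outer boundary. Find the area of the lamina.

Outer boundary:
Apply the surveyor's formula: 2A = Σ (x_i·y_{i+1} − x_{i+1}·y_i), indices taken mod 5.
J→K: (-9)(14) − (-14)(-6) = -210
K→L: (-14)(7) − (5)(14) = -168
L→M: (5)(-10) − (6)(7) = -92
M→N: (6)(-15) − (-8)(-10) = -170
N→J: (-8)(-6) − (-9)(-15) = -87
Σ = -727
Area = |Σ|/2 = 363.5.
Hole:
V_1→V_2: (-3)(-2) − (-3)(-1) = 3
V_2→V_3: (-3)(-2) − (-2)(-2) = 2
V_3→V_4: (-2)(1) − (-2)(-2) = -6
V_4→V_5: (-2)(1) − (-4)(1) = 2
V_5→V_1: (-4)(-1) − (-3)(1) = 7
Σ = 8
Area = |Σ|/2 = 4.
Net area = 363.5 − 4 = 359.5.

359.5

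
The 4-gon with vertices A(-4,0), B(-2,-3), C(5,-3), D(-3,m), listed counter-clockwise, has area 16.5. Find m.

1

Write out the shoelace sum; only the two edges meeting at D involve m:
2·Area = [(5·m − (-3)·(-3)) + ((-3)·0 − (-4)·m)] + 33
       = 9·m + 24 = 33
⇒ m = 1.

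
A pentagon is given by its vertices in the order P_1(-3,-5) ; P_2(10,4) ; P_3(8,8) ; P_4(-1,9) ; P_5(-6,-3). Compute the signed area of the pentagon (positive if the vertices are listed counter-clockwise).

Apply the shoelace (surveyor's) formula: 2A = Σ (x_i·y_{i+1} − x_{i+1}·y_i), indices taken mod 5.
P_1→P_2: (-3)(4) − (10)(-5) = 38
P_2→P_3: (10)(8) − (8)(4) = 48
P_3→P_4: (8)(9) − (-1)(8) = 80
P_4→P_5: (-1)(-3) − (-6)(9) = 57
P_5→P_1: (-6)(-5) − (-3)(-3) = 21
Σ = 244
Signed area = Σ/2 = 122 (positive ⇒ counter-clockwise traversal).

122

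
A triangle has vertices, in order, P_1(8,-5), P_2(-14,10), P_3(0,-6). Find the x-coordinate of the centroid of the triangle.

-2

Apply the surveyor's formula. First the cross-terms c_i = x_i·y_{i+1} − x_{i+1}·y_i:
  10, 84, 48  ⇒  2A = 142, A = 71.
Then Σ (x_i + x_{i+1})·c_i = -852, so x̄ = -852 / (6·71) = -2.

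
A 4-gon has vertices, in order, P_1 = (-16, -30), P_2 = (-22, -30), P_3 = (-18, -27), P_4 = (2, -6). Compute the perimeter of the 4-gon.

|P_1P_2| = √((-6)² + (0)²) = √36 = 6
|P_2P_3| = √((4)² + (3)²) = √25 = 5
|P_3P_4| = √((20)² + (21)²) = √841 = 29
|P_4P_1| = √((-18)² + (-24)²) = √900 = 30
Perimeter = 6 + 5 + 29 + 30 = 70.

70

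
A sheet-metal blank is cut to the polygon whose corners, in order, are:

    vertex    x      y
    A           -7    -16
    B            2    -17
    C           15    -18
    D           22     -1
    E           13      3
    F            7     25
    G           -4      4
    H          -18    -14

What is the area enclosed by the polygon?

790

Cross-terms: 151, 219, 381, 79, 304, 128, 128, 190  ⇒  Σ = 1580
Area = |Σ|/2 = 790.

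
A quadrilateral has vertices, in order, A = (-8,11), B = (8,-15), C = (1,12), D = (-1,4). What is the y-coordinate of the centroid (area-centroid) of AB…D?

11/54

Apply Gauss's area formula. First the cross-terms c_i = x_i·y_{i+1} − x_{i+1}·y_i:
  32, 111, 16, 21  ⇒  2A = 180, A = 90.
Then Σ (y_i + y_{i+1})·c_i = 110, so ȳ = 110 / (6·90) = 11/54.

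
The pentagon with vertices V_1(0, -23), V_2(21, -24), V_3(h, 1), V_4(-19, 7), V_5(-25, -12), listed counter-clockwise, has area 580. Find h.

-11

Write out the shoelace sum; only the two edges meeting at V_3 involve h:
2·Area = [(21·1 − h·(-24)) + (h·7 − (-19)·1)] + 1461
       = 31·h + 1501 = 1160
⇒ h = -11.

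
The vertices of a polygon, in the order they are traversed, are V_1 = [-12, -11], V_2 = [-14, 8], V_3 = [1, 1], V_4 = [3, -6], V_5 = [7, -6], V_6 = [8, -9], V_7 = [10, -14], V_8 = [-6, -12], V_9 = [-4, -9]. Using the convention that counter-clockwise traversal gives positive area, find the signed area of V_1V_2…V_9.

Apply the shoelace (surveyor's) formula: 2A = Σ (x_i·y_{i+1} − x_{i+1}·y_i), indices taken mod 9.
Σ = (-250) + (-22) + (-9) + (24) + (-15) + (-22) + (-204) + (6) + (-64) = -556
Signed area = Σ/2 = -278 (negative ⇒ clockwise traversal).

-278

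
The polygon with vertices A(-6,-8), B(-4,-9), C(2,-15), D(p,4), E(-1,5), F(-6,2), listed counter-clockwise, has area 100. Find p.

0

Write out the shoelace sum; only the two edges meeting at D involve p:
2·Area = [(2·4 − p·(-15)) + (p·5 − (-1)·4)] + 188
       = 20·p + 200 = 200
⇒ p = 0.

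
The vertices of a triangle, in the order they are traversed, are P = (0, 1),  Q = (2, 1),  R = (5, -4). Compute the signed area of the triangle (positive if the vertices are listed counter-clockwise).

Apply the shoelace (surveyor's) formula: 2A = Σ (x_i·y_{i+1} − x_{i+1}·y_i), indices taken mod 3.
Σ = (-2) + (-13) + (5) = -10
Signed area = Σ/2 = -5 (negative ⇒ clockwise traversal).

-5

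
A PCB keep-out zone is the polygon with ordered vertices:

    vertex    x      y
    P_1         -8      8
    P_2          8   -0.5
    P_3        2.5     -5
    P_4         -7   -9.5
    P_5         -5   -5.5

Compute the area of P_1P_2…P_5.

125.25

Σ = (-60) + (-38.75) + (-58.75) + (-9) + (-84) = -250.5
Area = |Σ|/2 = 125.25.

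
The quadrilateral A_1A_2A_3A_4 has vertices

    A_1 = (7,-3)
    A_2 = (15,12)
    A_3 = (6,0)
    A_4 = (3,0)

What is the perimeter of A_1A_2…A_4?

40

|A_1A_2| = √((8)² + (15)²) = √289 = 17
|A_2A_3| = √((-9)² + (-12)²) = √225 = 15
|A_3A_4| = √((-3)² + (0)²) = √9 = 3
|A_4A_1| = √((4)² + (-3)²) = √25 = 5
Perimeter = 17 + 15 + 3 + 5 = 40.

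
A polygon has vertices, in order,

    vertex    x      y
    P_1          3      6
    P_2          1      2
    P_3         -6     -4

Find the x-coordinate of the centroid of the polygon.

Apply the shoelace (surveyor's) formula. First the cross-terms c_i = x_i·y_{i+1} − x_{i+1}·y_i:
  0, 8, -24  ⇒  2A = -16, A = -8.
Then Σ (x_i + x_{i+1})·c_i = 32, so x̄ = 32 / (6·(-8)) = -2/3.

-2/3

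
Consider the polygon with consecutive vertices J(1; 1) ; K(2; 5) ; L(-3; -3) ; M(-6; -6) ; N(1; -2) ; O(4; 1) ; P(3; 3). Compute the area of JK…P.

Σ = (3) + (9) + (0) + (18) + (9) + (9) + (0) = 48
Area = |Σ|/2 = 24.

24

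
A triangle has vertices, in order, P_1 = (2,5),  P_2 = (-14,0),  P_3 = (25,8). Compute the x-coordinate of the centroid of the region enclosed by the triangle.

Apply Gauss's area formula. First the cross-terms c_i = x_i·y_{i+1} − x_{i+1}·y_i:
  70, -112, 109  ⇒  2A = 67, A = 33.5.
Then Σ (x_i + x_{i+1})·c_i = 871, so x̄ = 871 / (6·33.5) = 13/3.

13/3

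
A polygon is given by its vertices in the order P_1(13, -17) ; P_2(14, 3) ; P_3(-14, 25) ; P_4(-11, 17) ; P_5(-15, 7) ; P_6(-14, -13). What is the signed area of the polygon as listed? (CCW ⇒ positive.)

792

Apply the shoelace formula: 2A = Σ (x_i·y_{i+1} − x_{i+1}·y_i), indices taken mod 6.
Cross-terms: 277, 392, 37, 178, 293, 407  ⇒  Σ = 1584
Signed area = Σ/2 = 792 (positive ⇒ counter-clockwise traversal).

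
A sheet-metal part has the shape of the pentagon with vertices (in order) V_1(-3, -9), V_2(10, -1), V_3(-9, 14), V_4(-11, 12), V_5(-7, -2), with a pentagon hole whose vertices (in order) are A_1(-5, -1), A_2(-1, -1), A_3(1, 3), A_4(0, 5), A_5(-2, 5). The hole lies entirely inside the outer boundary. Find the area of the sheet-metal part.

Outer boundary:
Apply the shoelace (surveyor's) formula: 2A = Σ (x_i·y_{i+1} − x_{i+1}·y_i), indices taken mod 5.
Σ = (93) + (131) + (46) + (106) + (57) = 433
Area = |Σ|/2 = 216.5.
Hole:
Apply the surveyor's formula: 2A = Σ (x_i·y_{i+1} − x_{i+1}·y_i), indices taken mod 5.
Cross-terms: 4, -2, 5, 10, 27  ⇒  Σ = 44
Area = |Σ|/2 = 22.
Net area = 216.5 − 22 = 194.5.

194.5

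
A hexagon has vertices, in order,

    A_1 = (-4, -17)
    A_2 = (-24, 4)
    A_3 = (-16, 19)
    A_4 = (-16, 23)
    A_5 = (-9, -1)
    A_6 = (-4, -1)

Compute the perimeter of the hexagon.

|A_1A_2| = √((-20)² + (21)²) = √841 = 29
|A_2A_3| = √((8)² + (15)²) = √289 = 17
|A_3A_4| = √((0)² + (4)²) = √16 = 4
|A_4A_5| = √((7)² + (-24)²) = √625 = 25
|A_5A_6| = √((5)² + (0)²) = √25 = 5
|A_6A_1| = √((0)² + (-16)²) = √256 = 16
Perimeter = 29 + 17 + 4 + 25 + 5 + 16 = 96.

96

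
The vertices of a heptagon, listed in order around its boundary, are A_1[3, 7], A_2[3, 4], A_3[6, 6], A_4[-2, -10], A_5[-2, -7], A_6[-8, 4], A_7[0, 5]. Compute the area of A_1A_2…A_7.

Apply the surveyor's formula: 2A = Σ (x_i·y_{i+1} − x_{i+1}·y_i), indices taken mod 7.
Cross-terms: -9, -6, -48, -6, -64, -40, -15  ⇒  Σ = -188
Area = |Σ|/2 = 94.

94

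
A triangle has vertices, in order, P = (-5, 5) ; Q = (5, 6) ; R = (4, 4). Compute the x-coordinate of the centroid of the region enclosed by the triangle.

Apply the shoelace formula. First the cross-terms c_i = x_i·y_{i+1} − x_{i+1}·y_i:
  -55, -4, 40  ⇒  2A = -19, A = -9.5.
Then Σ (x_i + x_{i+1})·c_i = -76, so x̄ = -76 / (6·(-9.5)) = 4/3.

4/3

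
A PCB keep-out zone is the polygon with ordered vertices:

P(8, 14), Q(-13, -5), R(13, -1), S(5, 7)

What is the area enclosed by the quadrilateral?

Σ = (142) + (78) + (96) + (14) = 330
Area = |Σ|/2 = 165.

165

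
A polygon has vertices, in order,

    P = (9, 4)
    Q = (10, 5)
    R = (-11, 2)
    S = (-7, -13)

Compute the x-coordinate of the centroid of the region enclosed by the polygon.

Apply the shoelace formula. First the cross-terms c_i = x_i·y_{i+1} − x_{i+1}·y_i:
  5, 75, 157, 89  ⇒  2A = 326, A = 163.
Then Σ (x_i + x_{i+1})·c_i = -2628, so x̄ = -2628 / (6·163) = -438/163.

-438/163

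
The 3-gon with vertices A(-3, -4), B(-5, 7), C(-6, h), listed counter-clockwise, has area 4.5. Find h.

8

The doubled signed area Σ (x_i y_{i+1} − x_{i+1} y_i) is linear in h.
With h=0 it equals 25; the coefficient of h is -2 (from the two edges through C).
So -2·h + 25 = 2·4.5 = 9 ⇒ h = 8.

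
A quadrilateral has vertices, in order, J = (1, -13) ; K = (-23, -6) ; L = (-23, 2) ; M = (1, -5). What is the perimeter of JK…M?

66

|JK| = √((-24)² + (7)²) = √625 = 25
|KL| = √((0)² + (8)²) = √64 = 8
|LM| = √((24)² + (-7)²) = √625 = 25
|MJ| = √((0)² + (-8)²) = √64 = 8
Perimeter = 25 + 8 + 25 + 8 = 66.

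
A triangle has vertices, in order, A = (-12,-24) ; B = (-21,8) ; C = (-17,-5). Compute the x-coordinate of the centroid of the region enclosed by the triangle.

-50/3

Apply the shoelace (surveyor's) formula. First the cross-terms c_i = x_i·y_{i+1} − x_{i+1}·y_i:
  -600, 241, 348  ⇒  2A = -11, A = -5.5.
Then Σ (x_i + x_{i+1})·c_i = 550, so x̄ = 550 / (6·(-5.5)) = -50/3.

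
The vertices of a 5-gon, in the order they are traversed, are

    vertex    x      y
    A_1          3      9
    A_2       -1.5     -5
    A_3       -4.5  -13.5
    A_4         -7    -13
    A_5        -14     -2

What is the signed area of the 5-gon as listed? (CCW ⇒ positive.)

Apply the surveyor's formula: 2A = Σ (x_i·y_{i+1} − x_{i+1}·y_i), indices taken mod 5.
A_1→A_2: (3)(-5) − (-1.5)(9) = -1.5
A_2→A_3: (-1.5)(-13.5) − (-4.5)(-5) = -2.25
A_3→A_4: (-4.5)(-13) − (-7)(-13.5) = -36
A_4→A_5: (-7)(-2) − (-14)(-13) = -168
A_5→A_1: (-14)(9) − (3)(-2) = -120
Σ = -327.75
Signed area = Σ/2 = -163.875 (negative ⇒ clockwise traversal).

-163.875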